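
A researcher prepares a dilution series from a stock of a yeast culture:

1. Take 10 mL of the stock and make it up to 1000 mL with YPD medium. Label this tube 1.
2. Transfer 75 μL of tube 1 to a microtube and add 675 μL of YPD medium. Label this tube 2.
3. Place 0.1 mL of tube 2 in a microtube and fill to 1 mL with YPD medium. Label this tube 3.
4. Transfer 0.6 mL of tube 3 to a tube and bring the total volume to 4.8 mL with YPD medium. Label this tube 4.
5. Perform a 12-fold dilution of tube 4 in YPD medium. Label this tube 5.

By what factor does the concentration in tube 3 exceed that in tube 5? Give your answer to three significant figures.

96.0

Step 1: 10 mL brought to 1000 mL → factor 1000/10 = 100
Step 2: 75 μL + 675 μL = 750 μL total → factor 750/75 = 10
Step 3: 0.1 mL brought to 1 mL → factor 1/0.1 = 10
Step 4: 0.6 mL brought to 4.8 mL → factor 4.8/0.6 = 8
Step 5: 12-fold → factor 12
Dilution factor to tube 3 = 10000; to tube 5 = 9.6 × 10^5
[tube 3]/[tube 5] = (factor to tube 5)/(factor to tube 3) = 9.6 × 10^5/10000 = 96.0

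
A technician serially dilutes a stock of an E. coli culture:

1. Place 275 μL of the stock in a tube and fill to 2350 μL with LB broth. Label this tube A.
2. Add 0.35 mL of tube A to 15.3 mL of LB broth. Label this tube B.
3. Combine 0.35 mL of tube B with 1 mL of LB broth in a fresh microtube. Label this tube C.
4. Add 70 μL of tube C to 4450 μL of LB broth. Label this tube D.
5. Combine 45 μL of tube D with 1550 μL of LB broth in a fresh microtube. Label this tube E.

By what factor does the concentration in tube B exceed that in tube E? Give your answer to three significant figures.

8.83 × 10^3

Step 1: 275 μL brought to 2350 μL → factor 2350/275 = 8.5455
Step 2: 0.35 mL + 15.3 mL = 15.65 mL total → factor 15.65/0.35 = 44.714
Step 3: 0.35 mL + 1 mL = 1.35 mL total → factor 1.35/0.35 = 3.8571
Step 4: 70 μL + 4450 μL = 4520 μL total → factor 4520/70 = 64.571
Step 5: 45 μL + 1550 μL = 1595 μL total → factor 1595/45 = 35.444
Dilution factor to tube B = 382.1; to tube E = 3.3732 × 10^6
[tube B]/[tube E] = (factor to tube E)/(factor to tube B) = 3.3732 × 10^6/382.1 = 8.83 × 10^3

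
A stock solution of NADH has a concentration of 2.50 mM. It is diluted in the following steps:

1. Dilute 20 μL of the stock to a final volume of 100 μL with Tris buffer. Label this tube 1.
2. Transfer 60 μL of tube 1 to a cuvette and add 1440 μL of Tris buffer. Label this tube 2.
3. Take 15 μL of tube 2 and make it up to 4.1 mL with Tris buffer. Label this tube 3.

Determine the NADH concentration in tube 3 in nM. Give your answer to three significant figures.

Step 1: 20 μL brought to 100 μL → factor 100/20 = 5
Step 2: 60 μL + 1440 μL = 1500 μL total → factor 1500/60 = 25
Step 3: 15 μL brought to 4.1 mL → factor 4100/15 = 273.33
Overall dilution factor = 5 × 25 × 273.33 = 34167
Final = 2.50 mM / 34167 = 7.317 × 10^-5 mM = 73.2 nM

73.2 nM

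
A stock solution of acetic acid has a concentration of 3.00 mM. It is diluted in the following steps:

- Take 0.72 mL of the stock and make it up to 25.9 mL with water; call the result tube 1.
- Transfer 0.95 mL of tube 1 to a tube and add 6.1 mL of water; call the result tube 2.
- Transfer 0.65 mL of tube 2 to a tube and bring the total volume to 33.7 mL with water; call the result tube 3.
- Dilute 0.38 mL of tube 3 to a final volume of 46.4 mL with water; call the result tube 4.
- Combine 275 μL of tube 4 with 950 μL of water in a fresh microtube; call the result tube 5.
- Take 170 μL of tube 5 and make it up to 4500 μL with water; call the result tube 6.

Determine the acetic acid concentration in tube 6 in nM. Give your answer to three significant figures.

Step 1: 0.72 mL brought to 25.9 mL → factor 25.9/0.72 = 35.972
Step 2: 0.95 mL + 6.1 mL = 7.05 mL total → factor 7.05/0.95 = 7.4211
Step 3: 0.65 mL brought to 33.7 mL → factor 33.7/0.65 = 51.846
Step 4: 0.38 mL brought to 46.4 mL → factor 46.4/0.38 = 122.11
Step 5: 275 μL + 950 μL = 1225 μL total → factor 1225/275 = 4.4545
Step 6: 170 μL brought to 4500 μL → factor 4500/170 = 26.471
Overall dilution factor = 35.972 × 7.4211 × 51.846 × 122.11 × 4.4545 × 26.471 = 1.9927 × 10^8
Final = 3.00 mM / 1.9927 × 10^8 = 1.505 × 10^-8 mM = 0.0151 nM

0.0151 nM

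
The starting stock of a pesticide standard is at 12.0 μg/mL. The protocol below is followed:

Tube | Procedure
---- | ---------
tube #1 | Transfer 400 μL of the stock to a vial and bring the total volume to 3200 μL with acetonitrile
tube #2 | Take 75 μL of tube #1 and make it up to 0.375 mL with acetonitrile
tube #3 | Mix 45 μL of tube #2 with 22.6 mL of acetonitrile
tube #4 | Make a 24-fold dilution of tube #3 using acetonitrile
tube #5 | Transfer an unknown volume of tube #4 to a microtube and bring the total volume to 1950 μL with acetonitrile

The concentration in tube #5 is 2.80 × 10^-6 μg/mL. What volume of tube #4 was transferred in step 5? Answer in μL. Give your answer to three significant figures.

Step 1: 400 μL brought to 3200 μL → factor 3200/400 = 8
Step 2: 75 μL brought to 0.375 mL → factor 375/75 = 5
Step 3: 45 μL + 22.6 mL = 22645 μL total → factor 22645/45 = 503.22
Step 4: 24-fold → factor 24
Step 5: v brought to 1950 μL → factor = 1950 μL/v
Product of known-step factors = 4.8309 × 10^5
Overall factor = 12.0 μg/mL / (2.80 × 10^-6 μg/mL) = 4.2857 × 10^6
Step-5 factor = 4.2857 × 10^6 / 4.8309 × 10^5 = 8.8714
v = 1950 μL / 8.8714 = 220 μL

220 μL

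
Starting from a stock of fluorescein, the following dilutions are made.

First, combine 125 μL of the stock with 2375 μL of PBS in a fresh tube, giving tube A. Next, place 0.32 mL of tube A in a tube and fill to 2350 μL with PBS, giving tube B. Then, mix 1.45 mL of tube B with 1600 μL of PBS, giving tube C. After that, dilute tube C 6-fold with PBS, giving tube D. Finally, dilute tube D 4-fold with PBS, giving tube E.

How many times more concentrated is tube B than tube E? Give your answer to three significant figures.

50.5

Step 1: 125 μL + 2375 μL = 2500 μL total → factor 2500/125 = 20
Step 2: 0.32 mL brought to 2350 μL → factor 2.35/0.32 = 7.3438
Step 3: 1.45 mL + 1600 μL = 3.05 mL total → factor 3.05/1.45 = 2.1034
Step 4: 6-fold → factor 6
Step 5: 4-fold → factor 4
Dilution factor to tube B = 146.88; to tube E = 7414.7
[tube B]/[tube E] = (factor to tube E)/(factor to tube B) = 7414.7/146.88 = 50.5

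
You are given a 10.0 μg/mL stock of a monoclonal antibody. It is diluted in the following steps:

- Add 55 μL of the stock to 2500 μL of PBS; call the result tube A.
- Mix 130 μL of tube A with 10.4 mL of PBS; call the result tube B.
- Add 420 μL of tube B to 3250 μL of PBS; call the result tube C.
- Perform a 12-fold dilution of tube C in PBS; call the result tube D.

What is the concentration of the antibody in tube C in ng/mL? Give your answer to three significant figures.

Step 1: 55 μL + 2500 μL = 2555 μL total → factor 2555/55 = 46.455
Step 2: 130 μL + 10.4 mL = 10530 μL total → factor 10530/130 = 81
Step 3: 420 μL + 3250 μL = 3670 μL total → factor 3670/420 = 8.7381
Dilution factor through tube C = 46.455 × 81 × 8.7381 = 32880
[tube C] = 10.0 μg/mL / 32880 = 0.0003041 μg/mL = 0.304 ng/mL

0.304 ng/mL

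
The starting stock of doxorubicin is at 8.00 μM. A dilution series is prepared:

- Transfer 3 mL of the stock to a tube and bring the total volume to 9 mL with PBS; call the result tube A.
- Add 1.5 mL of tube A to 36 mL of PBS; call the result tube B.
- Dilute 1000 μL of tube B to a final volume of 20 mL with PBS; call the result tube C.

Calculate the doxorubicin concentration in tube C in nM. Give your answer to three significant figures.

Step 1: 3 mL brought to 9 mL → factor 9/3 = 3
Step 2: 1.5 mL + 36 mL = 37.5 mL total → factor 37.5/1.5 = 25
Step 3: 1000 μL brought to 20 mL → factor 20000/1000 = 20
Dilution factor through tube C = 3 × 25 × 20 = 1500
[tube C] = 8.00 μM / 1500 = 0.005333 μM = 5.33 nM

5.33 nM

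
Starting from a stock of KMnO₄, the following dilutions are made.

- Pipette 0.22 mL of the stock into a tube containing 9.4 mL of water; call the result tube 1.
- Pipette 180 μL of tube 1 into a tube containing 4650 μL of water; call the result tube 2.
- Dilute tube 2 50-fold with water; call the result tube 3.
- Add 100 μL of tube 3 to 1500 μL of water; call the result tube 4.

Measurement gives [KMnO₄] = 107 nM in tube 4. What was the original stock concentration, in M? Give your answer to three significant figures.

0.100 M

Step 1: 0.22 mL + 9.4 mL = 9.62 mL total → factor 9.62/0.22 = 43.727
Step 2: 180 μL + 4650 μL = 4830 μL total → factor 4830/180 = 26.833
Step 3: 50-fold → factor 50
Step 4: 100 μL + 1500 μL = 1600 μL total → factor 1600/100 = 16
Overall dilution factor = 43.727 × 26.833 × 50 × 16 = 9.3868 × 10^5
Stock = 107 nM × 9.3868 × 10^5 = 1.004 × 10^8 nM = 0.100 M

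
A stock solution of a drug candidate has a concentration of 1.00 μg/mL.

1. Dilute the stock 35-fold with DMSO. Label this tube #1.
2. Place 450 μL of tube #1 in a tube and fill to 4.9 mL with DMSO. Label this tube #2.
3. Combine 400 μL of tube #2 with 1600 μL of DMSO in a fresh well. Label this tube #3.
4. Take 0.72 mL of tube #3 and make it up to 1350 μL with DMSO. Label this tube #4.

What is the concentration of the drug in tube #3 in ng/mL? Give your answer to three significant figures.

0.525 ng/mL

Step 1: 35-fold → factor 35
Step 2: 450 μL brought to 4.9 mL → factor 4900/450 = 10.889
Step 3: 400 μL + 1600 μL = 2000 μL total → factor 2000/400 = 5
Dilution factor through tube #3 = 35 × 10.889 × 5 = 1905.6
[tube #3] = 1.00 μg/mL / 1905.6 = 0.0005248 μg/mL = 0.525 ng/mL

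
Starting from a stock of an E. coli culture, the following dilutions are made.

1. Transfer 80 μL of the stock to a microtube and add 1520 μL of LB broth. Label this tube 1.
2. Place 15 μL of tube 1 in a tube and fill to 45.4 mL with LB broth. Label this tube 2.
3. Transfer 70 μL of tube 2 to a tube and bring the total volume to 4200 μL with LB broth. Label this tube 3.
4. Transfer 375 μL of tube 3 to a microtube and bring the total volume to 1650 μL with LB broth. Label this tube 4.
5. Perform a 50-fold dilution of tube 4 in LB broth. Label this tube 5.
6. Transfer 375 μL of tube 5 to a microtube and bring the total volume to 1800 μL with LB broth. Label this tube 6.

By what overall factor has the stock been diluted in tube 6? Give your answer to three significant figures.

3.84 × 10^9

Step 1: 80 μL + 1520 μL = 1600 μL total → factor 1600/80 = 20
Step 2: 15 μL brought to 45.4 mL → factor 45400/15 = 3026.7
Step 3: 70 μL brought to 4200 μL → factor 4200/70 = 60
Step 4: 375 μL brought to 1650 μL → factor 1650/375 = 4.4
Step 5: 50-fold → factor 50
Step 6: 375 μL brought to 1800 μL → factor 1800/375 = 4.8
Overall dilution factor = 20 × 3026.7 × 60 × 4.4 × 50 × 4.8 = 3.8354 × 10^9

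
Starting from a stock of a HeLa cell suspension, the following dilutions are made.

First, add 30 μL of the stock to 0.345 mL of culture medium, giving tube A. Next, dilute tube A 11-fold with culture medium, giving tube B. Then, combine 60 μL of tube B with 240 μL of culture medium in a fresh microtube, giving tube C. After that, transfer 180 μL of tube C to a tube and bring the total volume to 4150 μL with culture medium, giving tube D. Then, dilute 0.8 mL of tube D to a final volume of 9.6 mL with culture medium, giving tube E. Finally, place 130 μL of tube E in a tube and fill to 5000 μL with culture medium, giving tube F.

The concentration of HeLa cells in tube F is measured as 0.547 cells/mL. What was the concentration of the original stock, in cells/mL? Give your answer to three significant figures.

4.00 × 10^6 cells/mL

Step 1: 30 μL + 0.345 mL = 375 μL total → factor 375/30 = 12.5
Step 2: 11-fold → factor 11
Step 3: 60 μL + 240 μL = 300 μL total → factor 300/60 = 5
Step 4: 180 μL brought to 4150 μL → factor 4150/180 = 23.056
Step 5: 0.8 mL brought to 9.6 mL → factor 9.6/0.8 = 12
Step 6: 130 μL brought to 5000 μL → factor 5000/130 = 38.462
Overall dilution factor = 12.5 × 11 × 5 × 23.056 × 12 × 38.462 = 7.3157 × 10^6
Stock = 0.547 cells/mL × 7.3157 × 10^6 = 4.00 × 10^6 cells/mL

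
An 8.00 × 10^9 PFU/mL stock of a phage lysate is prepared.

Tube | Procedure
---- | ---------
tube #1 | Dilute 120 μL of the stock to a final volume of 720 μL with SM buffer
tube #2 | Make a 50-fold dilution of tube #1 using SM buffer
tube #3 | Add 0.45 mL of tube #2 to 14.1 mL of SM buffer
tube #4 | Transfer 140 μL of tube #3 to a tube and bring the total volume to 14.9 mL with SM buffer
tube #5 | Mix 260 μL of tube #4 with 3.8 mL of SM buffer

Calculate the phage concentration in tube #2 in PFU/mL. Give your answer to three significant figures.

2.67 × 10^7 PFU/mL

Step 1: 120 μL brought to 720 μL → factor 720/120 = 6
Step 2: 50-fold → factor 50
Dilution factor through tube #2 = 6 × 50 = 300
[tube #2] = 8.00 × 10^9 PFU/mL / 300 = 2.67 × 10^7 PFU/mL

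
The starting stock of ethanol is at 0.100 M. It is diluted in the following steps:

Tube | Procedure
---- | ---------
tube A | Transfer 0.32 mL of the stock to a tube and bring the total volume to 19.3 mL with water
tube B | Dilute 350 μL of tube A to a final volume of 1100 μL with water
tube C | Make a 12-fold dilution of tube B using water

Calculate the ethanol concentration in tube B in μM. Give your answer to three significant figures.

528 μM

Step 1: 0.32 mL brought to 19.3 mL → factor 19.3/0.32 = 60.312
Step 2: 350 μL brought to 1100 μL → factor 1100/350 = 3.1429
Dilution factor through tube B = 60.312 × 3.1429 = 189.55
[tube B] = 0.100 M / 189.55 = 0.0005276 M = 528 μM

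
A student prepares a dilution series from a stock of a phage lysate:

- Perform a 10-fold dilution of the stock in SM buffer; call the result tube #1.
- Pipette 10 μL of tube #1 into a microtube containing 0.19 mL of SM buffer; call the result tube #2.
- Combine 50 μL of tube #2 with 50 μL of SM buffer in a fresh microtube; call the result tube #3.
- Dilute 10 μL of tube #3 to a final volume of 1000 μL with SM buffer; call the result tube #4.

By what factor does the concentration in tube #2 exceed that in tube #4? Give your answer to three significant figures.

200

Step 1: 10-fold → factor 10
Step 2: 10 μL + 0.19 mL = 200 μL total → factor 200/10 = 20
Step 3: 50 μL + 50 μL = 100 μL total → factor 100/50 = 2
Step 4: 10 μL brought to 1000 μL → factor 1000/10 = 100
Dilution factor to tube #2 = 200; to tube #4 = 40000
[tube #2]/[tube #4] = (factor to tube #4)/(factor to tube #2) = 40000/200 = 200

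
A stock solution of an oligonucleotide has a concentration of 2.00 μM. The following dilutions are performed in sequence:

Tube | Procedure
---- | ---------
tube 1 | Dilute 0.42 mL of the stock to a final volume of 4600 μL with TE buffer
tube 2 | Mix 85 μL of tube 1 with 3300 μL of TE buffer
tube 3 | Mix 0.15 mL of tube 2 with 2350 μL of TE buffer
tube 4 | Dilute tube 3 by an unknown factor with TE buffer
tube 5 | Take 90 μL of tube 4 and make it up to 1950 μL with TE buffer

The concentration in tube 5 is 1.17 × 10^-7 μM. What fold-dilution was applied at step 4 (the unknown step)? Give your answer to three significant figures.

Step 1: 0.42 mL brought to 4600 μL → factor 4.6/0.42 = 10.952
Step 2: 85 μL + 3300 μL = 3385 μL total → factor 3385/85 = 39.824
Step 3: 0.15 mL + 2350 μL = 2.5 mL total → factor 2.5/0.15 = 16.667
Step 4: unknown factor x
Step 5: 90 μL brought to 1950 μL → factor 1950/90 = 21.667
Product of known-step factors = 1.575 × 10^5
Overall factor = 2.00 μM / (1.17 × 10^-7 μM) = 1.7094 × 10^7
x = 1.7094 × 10^7 / 1.575 × 10^5 = 109

109-fold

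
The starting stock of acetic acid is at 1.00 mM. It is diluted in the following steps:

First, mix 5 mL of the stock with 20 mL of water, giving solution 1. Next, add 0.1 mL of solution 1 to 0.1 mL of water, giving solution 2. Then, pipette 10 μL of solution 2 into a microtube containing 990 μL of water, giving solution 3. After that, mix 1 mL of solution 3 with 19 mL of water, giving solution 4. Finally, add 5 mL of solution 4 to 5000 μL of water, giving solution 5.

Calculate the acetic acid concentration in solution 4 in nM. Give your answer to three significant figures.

Step 1: 5 mL + 20 mL = 25 mL total → factor 25/5 = 5
Step 2: 0.1 mL + 0.1 mL = 0.2 mL total → factor 0.2/0.1 = 2
Step 3: 10 μL + 990 μL = 1000 μL total → factor 1000/10 = 100
Step 4: 1 mL + 19 mL = 20 mL total → factor 20/1 = 20
Dilution factor through solution 4 = 5 × 2 × 100 × 20 = 20000
[solution 4] = 1.00 mM / 20000 = 5.000 × 10^-5 mM = 50.0 nM

50.0 nM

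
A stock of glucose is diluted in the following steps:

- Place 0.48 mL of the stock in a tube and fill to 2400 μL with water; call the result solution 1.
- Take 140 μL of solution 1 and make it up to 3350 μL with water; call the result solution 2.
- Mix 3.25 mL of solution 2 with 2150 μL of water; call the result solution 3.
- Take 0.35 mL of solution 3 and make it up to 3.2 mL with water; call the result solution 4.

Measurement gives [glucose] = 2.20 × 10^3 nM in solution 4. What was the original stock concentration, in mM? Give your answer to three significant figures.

4.00 mM

Step 1: 0.48 mL brought to 2400 μL → factor 2.4/0.48 = 5
Step 2: 140 μL brought to 3350 μL → factor 3350/140 = 23.929
Step 3: 3.25 mL + 2150 μL = 5.4 mL total → factor 5.4/3.25 = 1.6615
Step 4: 0.35 mL brought to 3.2 mL → factor 3.2/0.35 = 9.1429
Overall dilution factor = 5 × 23.929 × 1.6615 × 9.1429 = 1817.5
Stock = 2.20 × 10^3 nM × 1817.5 = 3.999 × 10^6 nM = 4.00 mM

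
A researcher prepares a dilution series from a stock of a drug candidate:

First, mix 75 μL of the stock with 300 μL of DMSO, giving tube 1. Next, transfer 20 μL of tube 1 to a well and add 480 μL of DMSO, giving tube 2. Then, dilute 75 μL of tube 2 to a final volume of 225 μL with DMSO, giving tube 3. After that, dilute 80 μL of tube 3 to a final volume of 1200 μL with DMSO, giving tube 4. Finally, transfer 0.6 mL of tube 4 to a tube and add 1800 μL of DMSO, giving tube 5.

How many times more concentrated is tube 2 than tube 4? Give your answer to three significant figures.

Step 1: 75 μL + 300 μL = 375 μL total → factor 375/75 = 5
Step 2: 20 μL + 480 μL = 500 μL total → factor 500/20 = 25
Step 3: 75 μL brought to 225 μL → factor 225/75 = 3
Step 4: 80 μL brought to 1200 μL → factor 1200/80 = 15
Dilution factor to tube 2 = 125; to tube 4 = 5625
[tube 2]/[tube 4] = (factor to tube 4)/(factor to tube 2) = 5625/125 = 45.0

45.0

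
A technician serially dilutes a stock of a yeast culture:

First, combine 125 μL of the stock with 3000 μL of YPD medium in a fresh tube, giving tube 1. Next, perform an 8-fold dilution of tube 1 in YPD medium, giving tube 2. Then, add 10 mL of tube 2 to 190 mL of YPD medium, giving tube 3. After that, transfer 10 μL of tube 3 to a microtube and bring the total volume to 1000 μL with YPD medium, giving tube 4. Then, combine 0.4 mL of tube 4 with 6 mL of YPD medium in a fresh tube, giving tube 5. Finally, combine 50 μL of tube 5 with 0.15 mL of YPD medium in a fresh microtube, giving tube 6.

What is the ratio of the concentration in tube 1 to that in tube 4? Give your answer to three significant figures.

1.60 × 10^4

Step 1: 125 μL + 3000 μL = 3125 μL total → factor 3125/125 = 25
Step 2: 8-fold → factor 8
Step 3: 10 mL + 190 mL = 200 mL total → factor 200/10 = 20
Step 4: 10 μL brought to 1000 μL → factor 1000/10 = 100
Dilution factor to tube 1 = 25; to tube 4 = 4 × 10^5
[tube 1]/[tube 4] = (factor to tube 4)/(factor to tube 1) = 4 × 10^5/25 = 1.60 × 10^4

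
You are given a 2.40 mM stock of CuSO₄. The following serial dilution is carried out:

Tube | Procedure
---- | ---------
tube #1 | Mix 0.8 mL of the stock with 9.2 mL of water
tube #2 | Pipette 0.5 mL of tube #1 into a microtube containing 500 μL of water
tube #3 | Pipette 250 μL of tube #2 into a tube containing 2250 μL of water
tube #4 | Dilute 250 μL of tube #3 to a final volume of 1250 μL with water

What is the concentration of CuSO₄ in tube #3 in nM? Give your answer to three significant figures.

Step 1: 0.8 mL + 9.2 mL = 10 mL total → factor 10/0.8 = 12.5
Step 2: 0.5 mL + 500 μL = 1 mL total → factor 1/0.5 = 2
Step 3: 250 μL + 2250 μL = 2500 μL total → factor 2500/250 = 10
Dilution factor through tube #3 = 12.5 × 2 × 10 = 250
[tube #3] = 2.40 mM / 250 = 0.009600 mM = 9.60 × 10^3 nM

9.60 × 10^3 nM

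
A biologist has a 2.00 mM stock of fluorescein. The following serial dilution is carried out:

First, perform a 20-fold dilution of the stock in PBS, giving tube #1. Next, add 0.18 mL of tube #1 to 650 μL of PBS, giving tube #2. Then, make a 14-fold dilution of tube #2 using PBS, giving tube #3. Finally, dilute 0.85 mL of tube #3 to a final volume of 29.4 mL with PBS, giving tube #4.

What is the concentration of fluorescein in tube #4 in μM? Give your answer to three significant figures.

Step 1: 20-fold → factor 20
Step 2: 0.18 mL + 650 μL = 0.83 mL total → factor 0.83/0.18 = 4.6111
Step 3: 14-fold → factor 14
Step 4: 0.85 mL brought to 29.4 mL → factor 29.4/0.85 = 34.588
Overall dilution factor = 20 × 4.6111 × 14 × 34.588 = 44657
Final = 2.00 mM / 44657 = 4.479 × 10^-5 mM = 0.0448 μM

0.0448 μM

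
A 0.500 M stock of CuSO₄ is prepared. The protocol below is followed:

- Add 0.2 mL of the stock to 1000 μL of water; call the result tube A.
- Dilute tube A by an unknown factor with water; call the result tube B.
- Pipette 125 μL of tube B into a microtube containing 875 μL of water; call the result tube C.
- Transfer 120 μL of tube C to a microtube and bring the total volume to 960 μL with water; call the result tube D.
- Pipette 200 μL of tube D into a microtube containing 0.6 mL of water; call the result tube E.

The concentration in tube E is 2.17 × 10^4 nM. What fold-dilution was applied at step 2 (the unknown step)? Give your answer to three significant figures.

Step 1: 0.2 mL + 1000 μL = 1.2 mL total → factor 1.2/0.2 = 6
Step 2: unknown factor x
Step 3: 125 μL + 875 μL = 1000 μL total → factor 1000/125 = 8
Step 4: 120 μL brought to 960 μL → factor 960/120 = 8
Step 5: 200 μL + 0.6 mL = 800 μL total → factor 800/200 = 4
Product of known-step factors = 1536
Overall factor = 0.500 M / (2.17 × 10^4 nM) = 23041
x = 23041 / 1536 = 15.0

15.0-fold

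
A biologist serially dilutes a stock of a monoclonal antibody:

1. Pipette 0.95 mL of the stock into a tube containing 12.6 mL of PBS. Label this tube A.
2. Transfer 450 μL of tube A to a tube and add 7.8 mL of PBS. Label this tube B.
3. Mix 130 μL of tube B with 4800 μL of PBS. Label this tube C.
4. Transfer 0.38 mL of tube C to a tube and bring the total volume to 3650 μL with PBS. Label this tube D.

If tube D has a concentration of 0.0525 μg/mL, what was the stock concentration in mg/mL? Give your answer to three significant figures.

5.00 mg/mL

Step 1: 0.95 mL + 12.6 mL = 13.55 mL total → factor 13.55/0.95 = 14.263
Step 2: 450 μL + 7.8 mL = 8250 μL total → factor 8250/450 = 18.333
Step 3: 130 μL + 4800 μL = 4930 μL total → factor 4930/130 = 37.923
Step 4: 0.38 mL brought to 3650 μL → factor 3.65/0.38 = 9.6053
Overall dilution factor = 14.263 × 18.333 × 37.923 × 9.6053 = 95251
Stock = 0.0525 μg/mL × 95251 = 5001 μg/mL = 5.00 mg/mL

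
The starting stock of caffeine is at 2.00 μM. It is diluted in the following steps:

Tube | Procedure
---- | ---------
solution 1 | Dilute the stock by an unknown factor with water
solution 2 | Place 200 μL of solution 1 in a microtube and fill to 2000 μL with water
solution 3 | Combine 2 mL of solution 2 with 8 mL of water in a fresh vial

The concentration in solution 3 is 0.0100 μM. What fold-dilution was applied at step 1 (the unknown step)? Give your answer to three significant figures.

4.00-fold

Step 1: unknown factor x
Step 2: 200 μL brought to 2000 μL → factor 2000/200 = 10
Step 3: 2 mL + 8 mL = 10 mL total → factor 10/2 = 5
Product of known-step factors = 50
Overall factor = 2.00 μM / (0.0100 μM) = 200
x = 200 / 50 = 4.00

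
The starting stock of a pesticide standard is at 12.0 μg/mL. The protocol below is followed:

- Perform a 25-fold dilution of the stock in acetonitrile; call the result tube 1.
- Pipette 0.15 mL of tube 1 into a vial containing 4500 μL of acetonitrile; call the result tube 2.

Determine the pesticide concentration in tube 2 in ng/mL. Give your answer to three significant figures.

15.5 ng/mL

Step 1: 25-fold → factor 25
Step 2: 0.15 mL + 4500 μL = 4.65 mL total → factor 4.65/0.15 = 31
Overall dilution factor = 25 × 31 = 775
Final = 12.0 μg/mL / 775 = 0.01548 μg/mL = 15.5 ng/mL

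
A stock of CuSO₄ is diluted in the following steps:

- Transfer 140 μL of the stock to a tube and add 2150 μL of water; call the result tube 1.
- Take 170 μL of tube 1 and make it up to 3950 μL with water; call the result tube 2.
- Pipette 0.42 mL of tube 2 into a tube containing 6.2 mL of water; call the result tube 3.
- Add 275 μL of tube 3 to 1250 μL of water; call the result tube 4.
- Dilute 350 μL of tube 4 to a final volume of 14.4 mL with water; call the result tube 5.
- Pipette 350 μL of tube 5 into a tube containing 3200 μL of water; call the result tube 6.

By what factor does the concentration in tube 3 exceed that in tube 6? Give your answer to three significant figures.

2.31 × 10^3

Step 1: 140 μL + 2150 μL = 2290 μL total → factor 2290/140 = 16.357
Step 2: 170 μL brought to 3950 μL → factor 3950/170 = 23.235
Step 3: 0.42 mL + 6.2 mL = 6.62 mL total → factor 6.62/0.42 = 15.762
Step 4: 275 μL + 1250 μL = 1525 μL total → factor 1525/275 = 5.5455
Step 5: 350 μL brought to 14.4 mL → factor 14400/350 = 41.143
Step 6: 350 μL + 3200 μL = 3550 μL total → factor 3550/350 = 10.143
Dilution factor to tube 3 = 5990.5; to tube 6 = 1.3863 × 10^7
[tube 3]/[tube 6] = (factor to tube 6)/(factor to tube 3) = 1.3863 × 10^7/5990.5 = 2.31 × 10^3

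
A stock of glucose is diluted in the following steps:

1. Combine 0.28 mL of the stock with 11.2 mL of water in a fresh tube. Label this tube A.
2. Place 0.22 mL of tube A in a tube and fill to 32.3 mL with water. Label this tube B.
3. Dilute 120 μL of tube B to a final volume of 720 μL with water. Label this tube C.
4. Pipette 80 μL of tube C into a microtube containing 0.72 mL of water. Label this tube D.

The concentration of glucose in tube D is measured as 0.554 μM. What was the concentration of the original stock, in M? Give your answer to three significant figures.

Step 1: 0.28 mL + 11.2 mL = 11.48 mL total → factor 11.48/0.28 = 41
Step 2: 0.22 mL brought to 32.3 mL → factor 32.3/0.22 = 146.82
Step 3: 120 μL brought to 720 μL → factor 720/120 = 6
Step 4: 80 μL + 0.72 mL = 800 μL total → factor 800/80 = 10
Overall dilution factor = 41 × 146.82 × 6 × 10 = 3.6117 × 10^5
Stock = 0.554 μM × 3.6117 × 10^5 = 2.001 × 10^5 μM = 0.200 M

0.200 M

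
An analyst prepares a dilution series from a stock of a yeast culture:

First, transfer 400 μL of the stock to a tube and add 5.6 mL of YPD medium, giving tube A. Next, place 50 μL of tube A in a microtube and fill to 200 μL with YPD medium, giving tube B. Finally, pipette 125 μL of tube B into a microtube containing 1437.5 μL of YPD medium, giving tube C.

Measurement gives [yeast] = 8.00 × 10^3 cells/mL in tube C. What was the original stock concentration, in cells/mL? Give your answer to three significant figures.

6.00 × 10^6 cells/mL

Step 1: 400 μL + 5.6 mL = 6000 μL total → factor 6000/400 = 15
Step 2: 50 μL brought to 200 μL → factor 200/50 = 4
Step 3: 125 μL + 1437.5 μL = 1562.5 μL total → factor 1562.5/125 = 12.5
Overall dilution factor = 15 × 4 × 12.5 = 750
Stock = 8.00 × 10^3 cells/mL × 750 = 6.00 × 10^6 cells/mL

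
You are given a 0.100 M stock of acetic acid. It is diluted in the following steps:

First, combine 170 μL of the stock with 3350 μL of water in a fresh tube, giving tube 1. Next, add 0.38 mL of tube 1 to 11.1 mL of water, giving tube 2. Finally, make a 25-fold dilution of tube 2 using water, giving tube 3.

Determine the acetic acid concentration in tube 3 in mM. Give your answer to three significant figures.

Step 1: 170 μL + 3350 μL = 3520 μL total → factor 3520/170 = 20.706
Step 2: 0.38 mL + 11.1 mL = 11.48 mL total → factor 11.48/0.38 = 30.211
Step 3: 25-fold → factor 25
Overall dilution factor = 20.706 × 30.211 × 25 = 15638
Final = 0.100 M / 15638 = 6.395 × 10^-6 M = 0.00639 mM

0.00639 mM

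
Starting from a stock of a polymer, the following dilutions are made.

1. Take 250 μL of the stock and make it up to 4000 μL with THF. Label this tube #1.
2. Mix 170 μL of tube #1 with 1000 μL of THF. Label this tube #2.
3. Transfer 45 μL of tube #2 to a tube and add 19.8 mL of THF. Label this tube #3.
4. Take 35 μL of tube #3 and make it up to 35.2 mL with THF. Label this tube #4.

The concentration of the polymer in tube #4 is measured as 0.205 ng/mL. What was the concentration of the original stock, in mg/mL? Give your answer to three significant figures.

Step 1: 250 μL brought to 4000 μL → factor 4000/250 = 16
Step 2: 170 μL + 1000 μL = 1170 μL total → factor 1170/170 = 6.8824
Step 3: 45 μL + 19.8 mL = 19845 μL total → factor 19845/45 = 441
Step 4: 35 μL brought to 35.2 mL → factor 35200/35 = 1005.7
Overall dilution factor = 16 × 6.8824 × 441 × 1005.7 = 4.8839 × 10^7
Stock = 0.205 ng/mL × 4.8839 × 10^7 = 1.001 × 10^7 ng/mL = 10.0 mg/mL

10.0 mg/mL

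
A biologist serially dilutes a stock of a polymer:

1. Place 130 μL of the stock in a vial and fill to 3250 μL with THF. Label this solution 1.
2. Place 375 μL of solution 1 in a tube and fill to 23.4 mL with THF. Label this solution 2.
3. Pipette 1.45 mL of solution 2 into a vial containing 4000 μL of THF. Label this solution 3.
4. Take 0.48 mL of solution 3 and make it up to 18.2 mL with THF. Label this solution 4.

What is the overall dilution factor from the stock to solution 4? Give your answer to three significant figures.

2.22 × 10^5

Step 1: 130 μL brought to 3250 μL → factor 3250/130 = 25
Step 2: 375 μL brought to 23.4 mL → factor 23400/375 = 62.4
Step 3: 1.45 mL + 4000 μL = 5.45 mL total → factor 5.45/1.45 = 3.7586
Step 4: 0.48 mL brought to 18.2 mL → factor 18.2/0.48 = 37.917
Overall dilution factor = 25 × 62.4 × 3.7586 × 37.917 = 2.2232 × 10^5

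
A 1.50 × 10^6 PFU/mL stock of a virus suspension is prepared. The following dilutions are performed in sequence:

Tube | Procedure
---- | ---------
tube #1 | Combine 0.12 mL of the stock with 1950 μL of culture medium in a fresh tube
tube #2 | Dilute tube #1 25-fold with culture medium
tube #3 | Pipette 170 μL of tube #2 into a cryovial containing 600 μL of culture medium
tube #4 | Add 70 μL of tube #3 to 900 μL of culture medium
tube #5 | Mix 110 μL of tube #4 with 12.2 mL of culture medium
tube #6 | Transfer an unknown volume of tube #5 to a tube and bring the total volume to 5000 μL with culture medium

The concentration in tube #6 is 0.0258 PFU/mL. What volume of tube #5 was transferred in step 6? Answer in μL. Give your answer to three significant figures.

261 μL

Step 1: 0.12 mL + 1950 μL = 2.07 mL total → factor 2.07/0.12 = 17.25
Step 2: 25-fold → factor 25
Step 3: 170 μL + 600 μL = 770 μL total → factor 770/170 = 4.5294
Step 4: 70 μL + 900 μL = 970 μL total → factor 970/70 = 13.857
Step 5: 110 μL + 12.2 mL = 12310 μL total → factor 12310/110 = 111.91
Step 6: v brought to 5000 μL → factor = 5000 μL/v
Product of known-step factors = 3.0291 × 10^6
Overall factor = 1.50 × 10^6 PFU/mL / (0.0258 PFU/mL) = 5.814 × 10^7
Step-6 factor = 5.814 × 10^7 / 3.0291 × 10^6 = 19.194
v = 5000 μL / 19.194 = 261 μL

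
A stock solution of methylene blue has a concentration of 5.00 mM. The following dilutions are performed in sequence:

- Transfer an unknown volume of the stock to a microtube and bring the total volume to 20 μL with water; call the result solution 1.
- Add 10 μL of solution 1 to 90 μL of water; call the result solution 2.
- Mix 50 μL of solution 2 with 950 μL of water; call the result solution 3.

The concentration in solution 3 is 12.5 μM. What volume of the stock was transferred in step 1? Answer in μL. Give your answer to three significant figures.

Step 1: v brought to 20 μL → factor = 20 μL/v
Step 2: 10 μL + 90 μL = 100 μL total → factor 100/10 = 10
Step 3: 50 μL + 950 μL = 1000 μL total → factor 1000/50 = 20
Product of known-step factors = 200
Overall factor = 5.00 mM / (12.5 μM) = 400
Step-1 factor = 400 / 200 = 2
v = 20 μL / 2 = 10.0 μL

10.0 μL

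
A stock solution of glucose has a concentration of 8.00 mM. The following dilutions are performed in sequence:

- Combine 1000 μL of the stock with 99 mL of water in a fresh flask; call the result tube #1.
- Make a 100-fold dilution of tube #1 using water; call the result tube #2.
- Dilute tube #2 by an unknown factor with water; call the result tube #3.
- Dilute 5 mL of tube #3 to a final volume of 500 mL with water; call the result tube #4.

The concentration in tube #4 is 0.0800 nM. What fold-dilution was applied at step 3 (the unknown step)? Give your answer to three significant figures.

100-fold

Step 1: 1000 μL + 99 mL = 1 × 10^5 μL total → factor 1 × 10^5/1000 = 100
Step 2: 100-fold → factor 100
Step 3: unknown factor x
Step 4: 5 mL brought to 500 mL → factor 500/5 = 100
Product of known-step factors = 1 × 10^6
Overall factor = 8.00 mM / (0.0800 nM) = 1 × 10^8
x = 1 × 10^8 / 1 × 10^6 = 100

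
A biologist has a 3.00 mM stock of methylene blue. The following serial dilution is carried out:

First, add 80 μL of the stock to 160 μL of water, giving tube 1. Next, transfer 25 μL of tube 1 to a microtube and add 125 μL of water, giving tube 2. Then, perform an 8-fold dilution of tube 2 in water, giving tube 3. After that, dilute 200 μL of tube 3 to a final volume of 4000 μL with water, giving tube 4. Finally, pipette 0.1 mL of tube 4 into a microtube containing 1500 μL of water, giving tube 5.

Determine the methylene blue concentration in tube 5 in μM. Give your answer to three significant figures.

0.0651 μM

Step 1: 80 μL + 160 μL = 240 μL total → factor 240/80 = 3
Step 2: 25 μL + 125 μL = 150 μL total → factor 150/25 = 6
Step 3: 8-fold → factor 8
Step 4: 200 μL brought to 4000 μL → factor 4000/200 = 20
Step 5: 0.1 mL + 1500 μL = 1.6 mL total → factor 1.6/0.1 = 16
Overall dilution factor = 3 × 6 × 8 × 20 × 16 = 46080
Final = 3.00 mM / 46080 = 6.510 × 10^-5 mM = 0.0651 μM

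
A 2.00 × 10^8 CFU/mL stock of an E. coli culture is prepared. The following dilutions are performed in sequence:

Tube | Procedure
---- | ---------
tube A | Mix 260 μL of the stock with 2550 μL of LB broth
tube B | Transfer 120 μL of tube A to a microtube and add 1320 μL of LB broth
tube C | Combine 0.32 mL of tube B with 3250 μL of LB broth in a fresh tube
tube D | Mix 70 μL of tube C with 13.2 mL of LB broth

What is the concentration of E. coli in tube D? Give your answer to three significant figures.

729 CFU/mL

Step 1: 260 μL + 2550 μL = 2810 μL total → factor 2810/260 = 10.808
Step 2: 120 μL + 1320 μL = 1440 μL total → factor 1440/120 = 12
Step 3: 0.32 mL + 3250 μL = 3.57 mL total → factor 3.57/0.32 = 11.156
Step 4: 70 μL + 13.2 mL = 13270 μL total → factor 13270/70 = 189.57
Overall dilution factor = 10.808 × 12 × 11.156 × 189.57 = 2.7429 × 10^5
Final = 2.00 × 10^8 CFU/mL / 2.7429 × 10^5 = 729 CFU/mL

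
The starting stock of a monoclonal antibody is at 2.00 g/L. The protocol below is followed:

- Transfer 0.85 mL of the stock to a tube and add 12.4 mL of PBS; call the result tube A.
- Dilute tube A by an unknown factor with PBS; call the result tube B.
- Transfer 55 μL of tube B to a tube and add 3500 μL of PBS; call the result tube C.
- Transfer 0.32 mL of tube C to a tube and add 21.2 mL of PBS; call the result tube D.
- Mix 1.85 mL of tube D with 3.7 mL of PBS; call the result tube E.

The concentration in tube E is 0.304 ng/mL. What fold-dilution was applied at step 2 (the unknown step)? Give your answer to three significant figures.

Step 1: 0.85 mL + 12.4 mL = 13.25 mL total → factor 13.25/0.85 = 15.588
Step 2: unknown factor x
Step 3: 55 μL + 3500 μL = 3555 μL total → factor 3555/55 = 64.636
Step 4: 0.32 mL + 21.2 mL = 21.52 mL total → factor 21.52/0.32 = 67.25
Step 5: 1.85 mL + 3.7 mL = 5.55 mL total → factor 5.55/1.85 = 3
Product of known-step factors = 2.0328 × 10^5
Overall factor = 2.00 g/L / (0.304 ng/mL) = 6.5789 × 10^6
x = 6.5789 × 10^6 / 2.0328 × 10^5 = 32.4

32.4-fold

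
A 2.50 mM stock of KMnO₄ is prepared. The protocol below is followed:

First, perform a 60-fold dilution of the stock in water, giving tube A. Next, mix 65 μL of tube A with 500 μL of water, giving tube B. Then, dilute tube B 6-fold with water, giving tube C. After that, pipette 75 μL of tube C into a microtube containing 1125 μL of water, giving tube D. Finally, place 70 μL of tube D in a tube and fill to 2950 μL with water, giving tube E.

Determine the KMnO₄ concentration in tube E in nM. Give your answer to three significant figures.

1.18 nM

Step 1: 60-fold → factor 60
Step 2: 65 μL + 500 μL = 565 μL total → factor 565/65 = 8.6923
Step 3: 6-fold → factor 6
Step 4: 75 μL + 1125 μL = 1200 μL total → factor 1200/75 = 16
Step 5: 70 μL brought to 2950 μL → factor 2950/70 = 42.143
Overall dilution factor = 60 × 8.6923 × 6 × 16 × 42.143 = 2.11 × 10^6
Final = 2.50 mM / 2.11 × 10^6 = 1.185 × 10^-6 mM = 1.18 nM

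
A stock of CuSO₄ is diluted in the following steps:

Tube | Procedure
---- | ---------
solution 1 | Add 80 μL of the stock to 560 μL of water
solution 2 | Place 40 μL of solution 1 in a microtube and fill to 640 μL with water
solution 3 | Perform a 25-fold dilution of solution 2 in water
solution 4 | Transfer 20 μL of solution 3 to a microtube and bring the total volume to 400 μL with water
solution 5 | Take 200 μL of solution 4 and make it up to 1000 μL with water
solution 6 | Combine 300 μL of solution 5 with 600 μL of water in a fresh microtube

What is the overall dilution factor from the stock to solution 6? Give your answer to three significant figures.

9.60 × 10^5

Step 1: 80 μL + 560 μL = 640 μL total → factor 640/80 = 8
Step 2: 40 μL brought to 640 μL → factor 640/40 = 16
Step 3: 25-fold → factor 25
Step 4: 20 μL brought to 400 μL → factor 400/20 = 20
Step 5: 200 μL brought to 1000 μL → factor 1000/200 = 5
Step 6: 300 μL + 600 μL = 900 μL total → factor 900/300 = 3
Overall dilution factor = 8 × 16 × 25 × 20 × 5 × 3 = 9.6 × 10^5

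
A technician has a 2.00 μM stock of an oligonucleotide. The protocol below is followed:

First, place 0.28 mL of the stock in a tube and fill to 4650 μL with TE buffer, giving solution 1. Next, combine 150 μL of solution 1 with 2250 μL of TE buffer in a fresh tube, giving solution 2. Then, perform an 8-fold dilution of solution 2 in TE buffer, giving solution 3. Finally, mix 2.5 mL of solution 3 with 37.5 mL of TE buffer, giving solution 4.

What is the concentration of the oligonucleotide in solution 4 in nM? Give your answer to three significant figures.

0.0588 nM

Step 1: 0.28 mL brought to 4650 μL → factor 4.65/0.28 = 16.607
Step 2: 150 μL + 2250 μL = 2400 μL total → factor 2400/150 = 16
Step 3: 8-fold → factor 8
Step 4: 2.5 mL + 37.5 mL = 40 mL total → factor 40/2.5 = 16
Overall dilution factor = 16.607 × 16 × 8 × 16 = 34011
Final = 2.00 μM / 34011 = 5.880 × 10^-5 μM = 0.0588 nM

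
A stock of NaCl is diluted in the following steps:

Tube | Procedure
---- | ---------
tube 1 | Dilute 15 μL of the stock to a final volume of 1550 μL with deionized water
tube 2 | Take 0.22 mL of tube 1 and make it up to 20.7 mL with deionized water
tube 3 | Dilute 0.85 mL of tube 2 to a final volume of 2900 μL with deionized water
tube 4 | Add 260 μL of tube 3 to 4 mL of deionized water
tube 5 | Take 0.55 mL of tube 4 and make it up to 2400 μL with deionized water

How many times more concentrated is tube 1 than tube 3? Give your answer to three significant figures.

Step 1: 15 μL brought to 1550 μL → factor 1550/15 = 103.33
Step 2: 0.22 mL brought to 20.7 mL → factor 20.7/0.22 = 94.091
Step 3: 0.85 mL brought to 2900 μL → factor 2.9/0.85 = 3.4118
Dilution factor to tube 1 = 103.33; to tube 3 = 33172
[tube 1]/[tube 3] = (factor to tube 3)/(factor to tube 1) = 33172/103.33 = 321

321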